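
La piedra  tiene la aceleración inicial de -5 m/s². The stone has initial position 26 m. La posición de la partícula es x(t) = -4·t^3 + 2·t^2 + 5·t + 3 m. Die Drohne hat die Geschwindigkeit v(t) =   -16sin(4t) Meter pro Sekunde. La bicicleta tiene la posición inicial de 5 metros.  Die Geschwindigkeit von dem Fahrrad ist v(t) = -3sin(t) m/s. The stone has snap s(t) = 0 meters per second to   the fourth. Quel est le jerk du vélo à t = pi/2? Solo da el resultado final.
À t = pi/2, j = 3.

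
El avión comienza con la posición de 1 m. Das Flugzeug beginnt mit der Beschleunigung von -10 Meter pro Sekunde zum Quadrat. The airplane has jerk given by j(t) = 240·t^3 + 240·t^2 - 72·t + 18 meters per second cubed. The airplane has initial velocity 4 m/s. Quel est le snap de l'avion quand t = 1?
Pour résoudre ceci, nous devons prendre 1 dérivée de notre équation du jerk j(t) = 240·t^3 + 240·t^2 - 72·t + 18. En prenant d/dt de j(t), nous trouvons s(t) = 720·t^2 + 480·t - 72. Nous avons le snap s(t) = 720·t^2 + 480·t - 72. En substituant t = 1: s(1) = 1128.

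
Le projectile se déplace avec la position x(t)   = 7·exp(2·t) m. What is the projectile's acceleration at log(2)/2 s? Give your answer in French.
Pour résoudre ceci, nous devons prendre 2 dérivées de notre équation de la position x(t) = 7·exp(2·t). En prenant d/dt de x(t), nous trouvons v(t) = 14·exp(2·t). En dérivant la vitesse, nous obtenons l'accélération: a(t) = 28·exp(2·t). Nous avons l'accélération a(t) = 28·exp(2·t). En substituant t = log(2)/2: a(log(2)/2) = 56.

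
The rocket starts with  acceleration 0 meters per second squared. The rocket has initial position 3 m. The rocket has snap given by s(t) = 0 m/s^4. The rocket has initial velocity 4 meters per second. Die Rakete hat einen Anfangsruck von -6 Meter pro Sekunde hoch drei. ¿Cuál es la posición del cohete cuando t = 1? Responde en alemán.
Wir müssen die Stammfunktion unserer Gleichung für den Snap s(t) = 0 4-mal finden. Durch Integration von dem Snap und Verwendung der Anfangsbedingung j(0) = -6, erhalten wir j(t) = -6. Das Integral von dem Ruck, mit a(0) = 0, ergibt die Beschleunigung: a(t) = -6·t. Durch Integration von der Beschleunigung und Verwendung der Anfangsbedingung v(0) = 4, erhalten wir v(t) = 4 - 3·t^2. Die Stammfunktion von der Geschwindigkeit ist die Position. Mit x(0) = 3 erhalten wir x(t) = -t^3 + 4·t + 3. Mit x(t) = -t^3 + 4·t + 3 und Einsetzen von t = 1, finden wir x = 6.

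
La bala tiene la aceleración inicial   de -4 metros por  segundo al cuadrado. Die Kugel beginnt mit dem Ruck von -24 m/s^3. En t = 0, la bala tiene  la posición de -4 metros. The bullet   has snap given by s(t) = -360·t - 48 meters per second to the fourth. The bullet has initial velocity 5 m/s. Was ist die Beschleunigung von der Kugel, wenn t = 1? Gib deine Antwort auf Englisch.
To solve this, we need to take 2 antiderivatives of our snap equation s(t) = -360·t - 48. The integral of snap, with j(0) = -24, gives jerk: j(t) = -180·t^2 - 48·t - 24. The antiderivative of jerk, with a(0) = -4, gives acceleration: a(t) = -60·t^3 - 24·t^2 - 24·t - 4. From the given acceleration equation a(t) = -60·t^3 - 24·t^2 - 24·t - 4, we substitute t = 1 to get a = -112.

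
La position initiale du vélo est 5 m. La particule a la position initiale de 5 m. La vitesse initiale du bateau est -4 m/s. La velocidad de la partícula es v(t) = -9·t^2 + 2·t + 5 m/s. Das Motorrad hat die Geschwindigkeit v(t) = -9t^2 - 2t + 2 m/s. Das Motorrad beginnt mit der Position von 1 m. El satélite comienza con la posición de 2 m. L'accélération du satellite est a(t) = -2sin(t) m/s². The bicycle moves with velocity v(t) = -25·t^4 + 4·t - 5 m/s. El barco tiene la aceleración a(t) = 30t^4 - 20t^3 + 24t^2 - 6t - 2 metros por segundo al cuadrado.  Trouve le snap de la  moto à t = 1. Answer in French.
En partant de la vitesse v(t) = -9·t^2 - 2·t + 2, nous prenons 3 dérivées. La dérivée de la vitesse donne l'accélération: a(t) = -18·t - 2. En dérivant l'accélération, nous obtenons le jerk: j(t) = -18. En prenant d/dt de j(t), nous trouvons s(t) = 0. De l'équation du snap s(t) = 0, nous substituons t = 1 pour obtenir s = 0.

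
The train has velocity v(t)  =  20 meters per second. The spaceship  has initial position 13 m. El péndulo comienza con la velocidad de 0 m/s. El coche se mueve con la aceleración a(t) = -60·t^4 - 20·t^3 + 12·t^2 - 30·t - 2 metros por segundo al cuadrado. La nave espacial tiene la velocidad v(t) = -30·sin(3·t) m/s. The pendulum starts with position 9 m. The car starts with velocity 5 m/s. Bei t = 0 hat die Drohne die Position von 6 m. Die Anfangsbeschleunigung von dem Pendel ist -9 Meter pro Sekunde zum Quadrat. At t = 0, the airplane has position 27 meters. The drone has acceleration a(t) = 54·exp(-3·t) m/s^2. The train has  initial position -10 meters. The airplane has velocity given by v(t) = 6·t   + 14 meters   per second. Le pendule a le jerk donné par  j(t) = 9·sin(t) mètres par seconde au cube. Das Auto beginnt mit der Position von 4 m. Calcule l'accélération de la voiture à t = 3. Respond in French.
Nous avons l'accélération a(t) = -60·t^4 - 20·t^3 + 12·t^2 - 30·t - 2. En substituant t = 3: a(3) = -5384.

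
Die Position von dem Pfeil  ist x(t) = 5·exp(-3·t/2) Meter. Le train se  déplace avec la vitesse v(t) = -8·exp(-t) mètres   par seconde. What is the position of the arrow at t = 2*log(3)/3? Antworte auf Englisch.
We have position x(t) = 5·exp(-3·t/2). Substituting t = 2*log(3)/3: x(2*log(3)/3) = 5/3.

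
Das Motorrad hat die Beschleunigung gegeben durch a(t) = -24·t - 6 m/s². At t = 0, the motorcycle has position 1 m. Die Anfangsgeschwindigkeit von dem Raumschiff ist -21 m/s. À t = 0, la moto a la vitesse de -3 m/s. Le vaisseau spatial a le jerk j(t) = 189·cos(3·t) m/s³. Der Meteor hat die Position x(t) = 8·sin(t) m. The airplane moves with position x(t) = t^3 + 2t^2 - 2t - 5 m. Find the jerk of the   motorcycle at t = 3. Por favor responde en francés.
Pour résoudre ceci, nous devons prendre 1 dérivée de notre équation de l'accélération a(t) = -24·t - 6. La dérivée de l'accélération donne le jerk: j(t) = -24. De l'équation du jerk j(t) = -24, nous substituons t = 3 pour obtenir j = -24.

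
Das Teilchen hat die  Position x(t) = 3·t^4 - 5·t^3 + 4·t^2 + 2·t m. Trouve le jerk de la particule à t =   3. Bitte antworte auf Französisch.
Nous devons dériver notre équation de la position x(t) = 3·t^4 - 5·t^3 + 4·t^2 + 2·t 3 fois. En dérivant la position, nous obtenons la vitesse: v(t) = 12·t^3 - 15·t^2 + 8·t + 2. La dérivée de la vitesse donne l'accélération: a(t) = 36·t^2 - 30·t + 8. La dérivée de l'accélération donne le jerk: j(t) = 72·t - 30. En utilisant j(t) = 72·t - 30 et en substituant t = 3, nous trouvons j = 186.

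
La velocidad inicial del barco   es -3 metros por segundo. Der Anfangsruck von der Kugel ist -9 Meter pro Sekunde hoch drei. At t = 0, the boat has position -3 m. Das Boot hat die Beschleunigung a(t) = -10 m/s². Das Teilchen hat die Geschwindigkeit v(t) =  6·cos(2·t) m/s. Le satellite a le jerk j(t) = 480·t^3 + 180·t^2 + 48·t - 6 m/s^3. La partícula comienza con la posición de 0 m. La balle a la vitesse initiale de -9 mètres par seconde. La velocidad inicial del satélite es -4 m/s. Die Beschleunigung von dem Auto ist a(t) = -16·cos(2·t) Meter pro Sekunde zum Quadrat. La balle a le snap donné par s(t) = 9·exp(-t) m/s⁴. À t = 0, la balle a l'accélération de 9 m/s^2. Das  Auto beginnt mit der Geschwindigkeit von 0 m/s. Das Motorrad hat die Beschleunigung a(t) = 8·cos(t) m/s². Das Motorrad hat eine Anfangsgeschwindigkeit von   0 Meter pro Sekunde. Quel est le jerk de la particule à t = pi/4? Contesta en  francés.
Nous devons dériver notre équation de la vitesse v(t) = 6·cos(2·t) 2 fois. En dérivant la vitesse, nous obtenons l'accélération: a(t) = -12·sin(2·t). En dérivant l'accélération, nous obtenons le jerk: j(t) = -24·cos(2·t). Nous avons le jerk j(t) = -24·cos(2·t). En substituant t = pi/4: j(pi/4) = 0.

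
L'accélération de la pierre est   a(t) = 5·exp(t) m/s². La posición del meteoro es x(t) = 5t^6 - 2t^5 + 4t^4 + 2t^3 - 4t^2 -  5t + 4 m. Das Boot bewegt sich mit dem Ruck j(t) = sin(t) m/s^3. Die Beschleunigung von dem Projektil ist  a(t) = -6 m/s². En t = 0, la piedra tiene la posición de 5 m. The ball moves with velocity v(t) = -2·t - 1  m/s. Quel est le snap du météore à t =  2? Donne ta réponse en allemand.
Ausgehend von der Position x(t) = 5·t^6 - 2·t^5 + 4·t^4 + 2·t^3 - 4·t^2 - 5·t + 4, nehmen wir 4 Ableitungen. Die Ableitung von der Position ergibt die Geschwindigkeit: v(t) = 30·t^5 - 10·t^4 + 16·t^3 + 6·t^2 - 8·t - 5. Durch Ableiten von der Geschwindigkeit erhalten wir die Beschleunigung: a(t) = 150·t^4 - 40·t^3 + 48·t^2 + 12·t - 8. Die Ableitung von der Beschleunigung ergibt den Ruck: j(t) = 600·t^3 - 120·t^2 + 96·t + 12. Durch Ableiten von dem Ruck erhalten wir den Snap: s(t) = 1800·t^2 - 240·t + 96. Mit s(t) = 1800·t^2 - 240·t + 96 und Einsetzen von t = 2, finden wir s = 6816.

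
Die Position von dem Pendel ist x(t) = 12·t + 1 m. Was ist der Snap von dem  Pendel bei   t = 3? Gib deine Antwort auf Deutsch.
Wir müssen unsere Gleichung für die Position x(t) = 12·t + 1 4-mal ableiten. Durch Ableiten von der Position erhalten wir die Geschwindigkeit: v(t) = 12. Die Ableitung von der Geschwindigkeit ergibt die Beschleunigung: a(t) = 0. Die Ableitung von der Beschleunigung ergibt den Ruck: j(t) = 0. Die Ableitung von dem Ruck ergibt den Snap: s(t) = 0. Mit s(t) = 0 und Einsetzen von t = 3, finden wir s = 0.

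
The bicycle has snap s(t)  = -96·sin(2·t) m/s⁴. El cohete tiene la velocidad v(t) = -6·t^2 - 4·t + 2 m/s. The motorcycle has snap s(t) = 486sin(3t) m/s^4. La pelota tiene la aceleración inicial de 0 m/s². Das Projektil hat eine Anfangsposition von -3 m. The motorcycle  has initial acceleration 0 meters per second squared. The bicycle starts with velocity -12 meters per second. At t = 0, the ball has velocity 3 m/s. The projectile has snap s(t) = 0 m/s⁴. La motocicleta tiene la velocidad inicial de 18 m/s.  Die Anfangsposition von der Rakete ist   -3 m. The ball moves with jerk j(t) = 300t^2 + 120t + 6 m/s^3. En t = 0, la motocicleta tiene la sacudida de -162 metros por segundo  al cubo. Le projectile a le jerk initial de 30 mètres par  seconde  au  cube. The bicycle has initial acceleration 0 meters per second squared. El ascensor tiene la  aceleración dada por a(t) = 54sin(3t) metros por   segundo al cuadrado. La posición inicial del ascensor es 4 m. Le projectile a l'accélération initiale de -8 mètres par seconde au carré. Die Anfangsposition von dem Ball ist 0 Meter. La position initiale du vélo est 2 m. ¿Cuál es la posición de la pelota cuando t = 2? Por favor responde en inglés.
Starting from jerk j(t) = 300·t^2 + 120·t + 6, we take 3 integrals. Taking ∫j(t)dt and applying a(0) = 0, we find a(t) = 2·t·(50·t^2 + 30·t + 3). Taking ∫a(t)dt and applying v(0) = 3, we find v(t) = 25·t^4 + 20·t^3 + 3·t^2 + 3. The antiderivative of velocity, with x(0) = 0, gives position: x(t) = 5·t^5 + 5·t^4 + t^3 + 3·t. We have position x(t) = 5·t^5 + 5·t^4 + t^3 + 3·t. Substituting t = 2: x(2) = 254.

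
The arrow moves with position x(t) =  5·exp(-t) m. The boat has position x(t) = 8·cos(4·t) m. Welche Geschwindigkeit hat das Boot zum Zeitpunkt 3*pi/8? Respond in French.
En partant de la position x(t) = 8·cos(4·t), nous prenons 1 dérivée. En dérivant la position, nous obtenons la vitesse: v(t) = -32·sin(4·t). Nous avons la vitesse v(t) = -32·sin(4·t). En substituant t = 3*pi/8: v(3*pi/8) = 32.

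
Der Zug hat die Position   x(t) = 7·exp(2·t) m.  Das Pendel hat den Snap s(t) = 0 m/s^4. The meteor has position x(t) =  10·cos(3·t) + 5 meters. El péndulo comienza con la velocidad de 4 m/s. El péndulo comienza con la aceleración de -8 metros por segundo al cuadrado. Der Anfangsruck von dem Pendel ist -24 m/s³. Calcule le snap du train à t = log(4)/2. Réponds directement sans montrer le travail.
La réponse est 448.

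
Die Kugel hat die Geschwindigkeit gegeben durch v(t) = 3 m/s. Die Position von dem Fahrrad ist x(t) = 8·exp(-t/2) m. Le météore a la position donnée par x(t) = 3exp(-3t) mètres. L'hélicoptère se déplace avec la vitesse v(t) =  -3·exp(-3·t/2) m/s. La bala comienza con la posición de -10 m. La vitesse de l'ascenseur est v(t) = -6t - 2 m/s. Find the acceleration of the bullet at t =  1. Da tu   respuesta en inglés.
We must differentiate our velocity equation v(t) = 3 1 time. Taking d/dt of v(t), we find a(t) = 0. We have acceleration a(t) = 0. Substituting t = 1: a(1) = 0.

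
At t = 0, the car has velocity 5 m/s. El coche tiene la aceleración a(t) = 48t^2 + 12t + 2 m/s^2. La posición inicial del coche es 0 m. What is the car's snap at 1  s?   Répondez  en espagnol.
Debemos derivar nuestra ecuación de la aceleración a(t) = 48·t^2 + 12·t + 2 2 veces. Tomando d/dt de a(t), encontramos j(t) = 96·t + 12. Tomando d/dt de j(t), encontramos s(t) = 96. Tenemos el snap s(t) = 96. Sustituyendo t = 1: s(1) = 96.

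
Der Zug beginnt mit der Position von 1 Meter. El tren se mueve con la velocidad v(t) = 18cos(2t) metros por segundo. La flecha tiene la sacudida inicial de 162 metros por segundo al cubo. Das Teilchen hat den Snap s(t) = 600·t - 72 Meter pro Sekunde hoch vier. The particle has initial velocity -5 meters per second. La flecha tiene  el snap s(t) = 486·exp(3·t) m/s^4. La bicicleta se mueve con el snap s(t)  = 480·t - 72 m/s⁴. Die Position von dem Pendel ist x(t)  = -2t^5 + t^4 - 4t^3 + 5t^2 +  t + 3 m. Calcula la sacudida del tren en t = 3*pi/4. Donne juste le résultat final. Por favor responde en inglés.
The answer is 0.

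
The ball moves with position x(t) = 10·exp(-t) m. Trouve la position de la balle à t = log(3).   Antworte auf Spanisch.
Usando x(t) = 10·exp(-t) y sustituyendo t = log(3), encontramos x = 10/3.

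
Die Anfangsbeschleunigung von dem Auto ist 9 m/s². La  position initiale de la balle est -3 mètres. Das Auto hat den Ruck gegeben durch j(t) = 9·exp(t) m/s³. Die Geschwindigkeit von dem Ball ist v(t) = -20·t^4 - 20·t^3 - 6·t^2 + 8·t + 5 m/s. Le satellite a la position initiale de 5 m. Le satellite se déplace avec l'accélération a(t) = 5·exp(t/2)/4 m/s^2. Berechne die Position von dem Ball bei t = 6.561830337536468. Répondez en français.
En partant de la vitesse v(t) = -20·t^4 - 20·t^3 - 6·t^2 + 8·t + 5, nous prenons 1 intégrale. La primitive de la vitesse, avec x(0) = -3, donne la position: x(t) = -4·t^5 - 5·t^4 - 2·t^3 + 4·t^2 + 5·t - 3. De l'équation de la position x(t) = -4·t^5 - 5·t^4 - 2·t^3 + 4·t^2 + 5·t - 3, nous substituons t = 6.561830337536468 pour obtenir x = -58294.2682809133.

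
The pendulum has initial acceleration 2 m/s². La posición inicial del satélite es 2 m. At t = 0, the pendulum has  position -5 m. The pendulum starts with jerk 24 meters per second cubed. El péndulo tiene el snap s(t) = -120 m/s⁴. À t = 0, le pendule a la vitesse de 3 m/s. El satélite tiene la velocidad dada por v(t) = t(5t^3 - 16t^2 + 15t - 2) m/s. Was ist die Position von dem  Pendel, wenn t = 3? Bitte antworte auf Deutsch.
Wir müssen unsere Gleichung für den Snap s(t) = -120 4-mal integrieren. Das Integral von dem Snap ist der Ruck. Mit j(0) = 24 erhalten wir j(t) = 24 - 120·t. Durch Integration von dem Ruck und Verwendung der Anfangsbedingung a(0) = 2, erhalten wir a(t) = -60·t^2 + 24·t + 2. Das Integral von der Beschleunigung ist die Geschwindigkeit. Mit v(0) = 3 erhalten wir v(t) = -20·t^3 + 12·t^2 + 2·t + 3. Mit ∫v(t)dt und Anwendung von x(0) = -5, finden wir x(t) = -5·t^4 + 4·t^3 + t^2 + 3·t - 5. Mit x(t) = -5·t^4 + 4·t^3 + t^2 + 3·t - 5 und Einsetzen von t = 3, finden wir x = -284.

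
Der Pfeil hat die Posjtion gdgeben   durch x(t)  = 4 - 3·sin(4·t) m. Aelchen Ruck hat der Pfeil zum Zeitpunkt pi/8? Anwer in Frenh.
Nous devons dériver notre équation de la position x(t) = 4 - 3·sin(4·t) 3 fois. En prenant d/dt de x(t), nous trouvons v(t) = -12·cos(4·t). La dérivée de la vitesse donne l'accélération: a(t) = 48·sin(4·t). En prenant d/dt de a(t), nous trouvons j(t) = 192·cos(4·t). Nous avons le jerk j(t) = 192·cos(4·t). En substituant t = pi/8: j(pi/8) = 0.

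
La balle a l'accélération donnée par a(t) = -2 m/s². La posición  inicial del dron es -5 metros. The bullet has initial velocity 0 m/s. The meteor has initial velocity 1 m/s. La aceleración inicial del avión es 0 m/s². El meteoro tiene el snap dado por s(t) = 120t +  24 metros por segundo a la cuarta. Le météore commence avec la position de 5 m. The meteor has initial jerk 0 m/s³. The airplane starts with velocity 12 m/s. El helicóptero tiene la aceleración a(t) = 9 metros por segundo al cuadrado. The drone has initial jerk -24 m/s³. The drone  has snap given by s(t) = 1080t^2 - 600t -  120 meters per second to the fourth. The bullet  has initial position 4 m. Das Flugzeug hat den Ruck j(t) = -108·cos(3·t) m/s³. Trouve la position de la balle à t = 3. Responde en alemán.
Um dies zu lösen, müssen wir 2 Integrale unserer Gleichung für die Beschleunigung a(t) = -2 finden. Das Integral von der Beschleunigung ist die Geschwindigkeit. Mit v(0) = 0 erhalten wir v(t) = -2·t. Durch Integration von der Geschwindigkeit und Verwendung der Anfangsbedingung x(0) = 4, erhalten wir x(t) = 4 - t^2. Wir haben die Position x(t) = 4 - t^2. Durch Einsetzen von t = 3: x(3) = -5.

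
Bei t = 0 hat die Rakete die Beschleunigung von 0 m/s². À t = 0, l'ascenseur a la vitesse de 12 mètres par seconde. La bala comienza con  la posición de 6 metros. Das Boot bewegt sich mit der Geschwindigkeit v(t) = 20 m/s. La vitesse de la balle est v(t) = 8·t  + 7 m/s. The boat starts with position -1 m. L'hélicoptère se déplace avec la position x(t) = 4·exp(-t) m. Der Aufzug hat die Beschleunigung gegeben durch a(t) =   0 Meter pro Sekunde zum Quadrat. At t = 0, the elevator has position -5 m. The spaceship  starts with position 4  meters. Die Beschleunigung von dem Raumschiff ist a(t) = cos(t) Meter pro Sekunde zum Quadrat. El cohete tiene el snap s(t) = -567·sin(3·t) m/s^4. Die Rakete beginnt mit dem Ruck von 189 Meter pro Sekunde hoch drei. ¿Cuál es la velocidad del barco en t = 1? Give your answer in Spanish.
Tenemos la velocidad v(t) = 20. Sustituyendo t = 1: v(1) = 20.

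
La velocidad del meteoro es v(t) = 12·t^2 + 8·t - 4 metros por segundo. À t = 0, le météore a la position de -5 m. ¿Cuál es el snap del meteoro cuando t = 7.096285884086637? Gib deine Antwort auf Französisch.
Nous devons dériver notre équation de la vitesse v(t) = 12·t^2 + 8·t - 4 3 fois. La dérivée de la vitesse donne l'accélération: a(t) = 24·t + 8. En dérivant l'accélération, nous obtenons le jerk: j(t) = 24. En dérivant le jerk, nous obtenons le snap: s(t) = 0. De l'équation du snap s(t) = 0, nous substituons t = 7.096285884086637 pour obtenir s = 0.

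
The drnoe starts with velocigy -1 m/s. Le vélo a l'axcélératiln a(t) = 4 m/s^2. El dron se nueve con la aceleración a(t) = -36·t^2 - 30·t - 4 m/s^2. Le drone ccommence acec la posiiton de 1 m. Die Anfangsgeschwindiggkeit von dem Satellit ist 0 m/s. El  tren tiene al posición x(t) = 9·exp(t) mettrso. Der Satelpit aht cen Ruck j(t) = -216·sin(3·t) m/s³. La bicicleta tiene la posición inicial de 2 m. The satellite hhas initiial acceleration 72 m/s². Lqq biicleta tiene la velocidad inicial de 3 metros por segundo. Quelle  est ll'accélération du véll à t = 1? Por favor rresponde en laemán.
Mit a(t) = 4 und Einsetzen von t = 1, finden wir a = 4.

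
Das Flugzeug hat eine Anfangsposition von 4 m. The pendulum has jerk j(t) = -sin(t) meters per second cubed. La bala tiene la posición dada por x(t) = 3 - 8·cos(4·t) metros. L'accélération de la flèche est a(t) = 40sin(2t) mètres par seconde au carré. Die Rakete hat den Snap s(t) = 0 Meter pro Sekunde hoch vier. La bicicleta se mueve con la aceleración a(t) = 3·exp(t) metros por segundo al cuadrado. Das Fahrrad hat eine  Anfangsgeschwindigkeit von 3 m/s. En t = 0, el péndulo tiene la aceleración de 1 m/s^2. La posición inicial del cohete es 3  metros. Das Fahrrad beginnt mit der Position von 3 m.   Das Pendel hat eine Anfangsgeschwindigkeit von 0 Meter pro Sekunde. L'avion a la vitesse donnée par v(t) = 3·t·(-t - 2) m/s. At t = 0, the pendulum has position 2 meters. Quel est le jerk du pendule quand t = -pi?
Nous avons le jerk j(t) = -sin(t). En substituant t = -pi: j(-pi) = 0.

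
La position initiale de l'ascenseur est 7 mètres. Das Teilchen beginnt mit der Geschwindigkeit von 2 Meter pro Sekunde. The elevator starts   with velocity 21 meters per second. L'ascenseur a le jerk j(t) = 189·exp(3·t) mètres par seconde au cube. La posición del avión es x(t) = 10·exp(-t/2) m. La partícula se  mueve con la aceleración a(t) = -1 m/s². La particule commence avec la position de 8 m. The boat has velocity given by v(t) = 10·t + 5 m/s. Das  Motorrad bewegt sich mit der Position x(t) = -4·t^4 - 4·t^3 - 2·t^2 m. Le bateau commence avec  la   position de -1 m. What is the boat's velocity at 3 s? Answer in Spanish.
Usando v(t) = 10·t + 5 y sustituyendo t = 3, encontramos v = 35.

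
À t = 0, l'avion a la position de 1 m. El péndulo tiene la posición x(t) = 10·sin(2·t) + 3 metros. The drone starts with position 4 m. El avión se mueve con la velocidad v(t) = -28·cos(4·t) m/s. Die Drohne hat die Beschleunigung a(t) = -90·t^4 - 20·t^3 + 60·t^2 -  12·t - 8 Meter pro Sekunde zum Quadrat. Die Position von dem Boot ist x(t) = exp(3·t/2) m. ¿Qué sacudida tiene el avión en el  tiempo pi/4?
Partiendo de la velocidad v(t) = -28·cos(4·t), tomamos 2 derivadas. La derivada de la velocidad da la aceleración: a(t) = 112·sin(4·t). La derivada de la aceleración da la sacudida: j(t) = 448·cos(4·t). Tenemos la sacudida j(t) = 448·cos(4·t). Sustituyendo t = pi/4: j(pi/4) = -448.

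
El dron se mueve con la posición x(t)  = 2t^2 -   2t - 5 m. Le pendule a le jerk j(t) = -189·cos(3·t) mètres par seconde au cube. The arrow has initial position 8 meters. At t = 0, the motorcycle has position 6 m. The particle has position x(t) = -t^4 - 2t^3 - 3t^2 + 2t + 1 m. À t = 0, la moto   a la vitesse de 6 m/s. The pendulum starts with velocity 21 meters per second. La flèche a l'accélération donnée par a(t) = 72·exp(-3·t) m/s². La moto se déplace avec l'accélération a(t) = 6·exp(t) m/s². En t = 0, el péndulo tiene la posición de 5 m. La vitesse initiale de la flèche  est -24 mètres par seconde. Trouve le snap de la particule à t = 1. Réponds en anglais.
Starting from position x(t) = -t^4 - 2·t^3 - 3·t^2 + 2·t + 1, we take 4 derivatives. Differentiating position, we get velocity: v(t) = -4·t^3 - 6·t^2 - 6·t + 2. The derivative of velocity gives acceleration: a(t) = -12·t^2 - 12·t - 6. Taking d/dt of a(t), we find j(t) = -24·t - 12. Taking d/dt of j(t), we find s(t) = -24. We have snap s(t) = -24. Substituting t = 1: s(1) = -24.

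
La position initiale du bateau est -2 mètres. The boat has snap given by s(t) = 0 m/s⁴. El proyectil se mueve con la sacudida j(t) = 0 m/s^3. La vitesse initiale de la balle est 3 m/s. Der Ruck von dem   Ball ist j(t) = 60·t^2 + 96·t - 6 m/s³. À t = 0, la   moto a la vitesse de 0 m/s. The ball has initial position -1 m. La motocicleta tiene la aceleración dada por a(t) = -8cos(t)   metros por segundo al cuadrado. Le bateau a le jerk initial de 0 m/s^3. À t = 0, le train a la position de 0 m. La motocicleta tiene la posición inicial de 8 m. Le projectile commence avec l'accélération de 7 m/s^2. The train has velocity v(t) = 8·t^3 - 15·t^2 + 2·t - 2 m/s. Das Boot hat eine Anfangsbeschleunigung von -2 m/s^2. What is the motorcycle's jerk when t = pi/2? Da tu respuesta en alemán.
Ausgehend von der Beschleunigung a(t) = -8·cos(t), nehmen wir 1 Ableitung. Mit d/dt von a(t) finden wir j(t) = 8·sin(t). Aus der Gleichung für den Ruck j(t) = 8·sin(t), setzen wir t = pi/2 ein und erhalten j = 8.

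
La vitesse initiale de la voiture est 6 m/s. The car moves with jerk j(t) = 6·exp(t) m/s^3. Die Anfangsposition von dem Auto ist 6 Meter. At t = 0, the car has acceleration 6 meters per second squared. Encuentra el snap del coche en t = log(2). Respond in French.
Nous devons dériver notre équation du jerk j(t) = 6·exp(t) 1 fois. En prenant d/dt de j(t), nous trouvons s(t) = 6·exp(t). En utilisant s(t) = 6·exp(t) et en substituant t = log(2), nous trouvons s = 12.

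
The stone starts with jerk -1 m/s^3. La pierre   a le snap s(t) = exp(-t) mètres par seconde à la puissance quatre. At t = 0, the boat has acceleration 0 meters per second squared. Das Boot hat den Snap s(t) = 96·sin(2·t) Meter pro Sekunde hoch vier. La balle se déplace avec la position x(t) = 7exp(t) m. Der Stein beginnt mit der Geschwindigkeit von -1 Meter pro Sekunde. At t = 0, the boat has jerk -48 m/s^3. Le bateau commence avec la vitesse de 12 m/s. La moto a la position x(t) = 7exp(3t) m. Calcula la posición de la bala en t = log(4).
Tenemos la posición x(t) = 7·exp(t). Sustituyendo t = log(4): x(log(4)) = 28.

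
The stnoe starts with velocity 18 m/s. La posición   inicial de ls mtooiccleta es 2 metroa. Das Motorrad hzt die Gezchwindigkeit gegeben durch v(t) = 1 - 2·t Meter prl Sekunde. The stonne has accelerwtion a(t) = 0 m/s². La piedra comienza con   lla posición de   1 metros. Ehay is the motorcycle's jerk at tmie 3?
Starting from velocity v(t) = 1 - 2·t, we take 2 derivatives. The derivative of velocity gives acceleration: a(t) = -2. Taking d/dt of a(t), we find j(t) = 0. From the given jerk equation j(t) = 0, we substitute t = 3 to get j = 0.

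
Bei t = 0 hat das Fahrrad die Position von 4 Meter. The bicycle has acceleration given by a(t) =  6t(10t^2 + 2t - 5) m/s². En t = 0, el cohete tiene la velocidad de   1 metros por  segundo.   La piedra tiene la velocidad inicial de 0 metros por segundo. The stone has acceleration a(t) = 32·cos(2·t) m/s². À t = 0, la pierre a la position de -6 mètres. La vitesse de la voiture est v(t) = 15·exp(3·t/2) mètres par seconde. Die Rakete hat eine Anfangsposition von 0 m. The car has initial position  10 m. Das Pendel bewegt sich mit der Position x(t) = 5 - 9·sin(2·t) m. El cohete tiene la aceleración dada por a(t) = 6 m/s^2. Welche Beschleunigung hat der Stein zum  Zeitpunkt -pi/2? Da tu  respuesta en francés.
Nous avons l'accélération a(t) = 32·cos(2·t). En substituant t = -pi/2: a(-pi/2) = -32.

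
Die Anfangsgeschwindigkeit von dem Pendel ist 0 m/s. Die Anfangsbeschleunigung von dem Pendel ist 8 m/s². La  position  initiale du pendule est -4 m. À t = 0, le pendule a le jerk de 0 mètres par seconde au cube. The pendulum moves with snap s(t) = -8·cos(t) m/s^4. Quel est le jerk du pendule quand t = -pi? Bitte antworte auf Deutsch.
Wir müssen die Stammfunktion unserer Gleichung für den Snap s(t) = -8·cos(t) 1-mal finden. Durch Integration von dem Snap und Verwendung der Anfangsbedingung j(0) = 0, erhalten wir j(t) = -8·sin(t). Wir haben den Ruck j(t) = -8·sin(t). Durch Einsetzen von t = -pi: j(-pi) = 0.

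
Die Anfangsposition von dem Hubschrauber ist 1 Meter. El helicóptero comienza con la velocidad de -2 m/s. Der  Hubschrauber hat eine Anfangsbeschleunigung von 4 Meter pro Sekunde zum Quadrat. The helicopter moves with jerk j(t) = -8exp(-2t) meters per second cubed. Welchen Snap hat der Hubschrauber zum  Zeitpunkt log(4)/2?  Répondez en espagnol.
Para resolver esto, necesitamos tomar 1 derivada de nuestra ecuación de la sacudida j(t) = -8·exp(-2·t). Derivando la sacudida, obtenemos el snap: s(t) = 16·exp(-2·t). De la ecuación del snap s(t) = 16·exp(-2·t), sustituimos t = log(4)/2 para obtener s = 4.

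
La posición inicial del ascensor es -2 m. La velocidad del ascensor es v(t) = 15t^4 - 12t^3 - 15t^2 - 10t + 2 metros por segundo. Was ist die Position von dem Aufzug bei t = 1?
Wir müssen die Stammfunktion unserer Gleichung für die Geschwindigkeit v(t) = 15·t^4 - 12·t^3 - 15·t^2 - 10·t + 2 1-mal finden. Durch Integration von der Geschwindigkeit und Verwendung der Anfangsbedingung x(0) = -2, erhalten wir x(t) = 3·t^5 - 3·t^4 - 5·t^3 - 5·t^2 + 2·t - 2. Wir haben die Position x(t) = 3·t^5 - 3·t^4 - 5·t^3 - 5·t^2 + 2·t - 2. Durch Einsetzen von t = 1: x(1) = -10.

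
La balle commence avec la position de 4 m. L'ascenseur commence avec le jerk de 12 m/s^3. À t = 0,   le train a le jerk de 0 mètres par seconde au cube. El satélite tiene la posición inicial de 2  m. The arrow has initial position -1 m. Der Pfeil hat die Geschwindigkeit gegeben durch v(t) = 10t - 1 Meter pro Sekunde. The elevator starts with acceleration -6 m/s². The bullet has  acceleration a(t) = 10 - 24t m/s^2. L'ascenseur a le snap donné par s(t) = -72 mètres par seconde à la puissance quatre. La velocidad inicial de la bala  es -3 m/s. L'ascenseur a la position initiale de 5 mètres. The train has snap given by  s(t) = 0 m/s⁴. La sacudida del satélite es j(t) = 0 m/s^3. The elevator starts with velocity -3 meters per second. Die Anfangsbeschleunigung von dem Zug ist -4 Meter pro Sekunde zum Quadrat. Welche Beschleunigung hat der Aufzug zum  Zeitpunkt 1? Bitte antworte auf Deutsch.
Ausgehend von dem Snap s(t) = -72, nehmen wir 2 Integrale. Das Integral von dem Snap ist der Ruck. Mit j(0) = 12 erhalten wir j(t) = 12 - 72·t. Durch Integration von dem Ruck und Verwendung der Anfangsbedingung a(0) = -6, erhalten wir a(t) = -36·t^2 + 12·t - 6. Mit a(t) = -36·t^2 + 12·t - 6 und Einsetzen von t = 1, finden wir a = -30.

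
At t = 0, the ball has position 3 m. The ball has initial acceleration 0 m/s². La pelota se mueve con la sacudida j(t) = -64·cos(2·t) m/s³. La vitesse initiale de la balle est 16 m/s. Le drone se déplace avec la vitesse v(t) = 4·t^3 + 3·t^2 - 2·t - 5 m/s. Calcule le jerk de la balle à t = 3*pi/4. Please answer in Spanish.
Tenemos la sacudida j(t) = -64·cos(2·t). Sustituyendo t = 3*pi/4: j(3*pi/4) = 0.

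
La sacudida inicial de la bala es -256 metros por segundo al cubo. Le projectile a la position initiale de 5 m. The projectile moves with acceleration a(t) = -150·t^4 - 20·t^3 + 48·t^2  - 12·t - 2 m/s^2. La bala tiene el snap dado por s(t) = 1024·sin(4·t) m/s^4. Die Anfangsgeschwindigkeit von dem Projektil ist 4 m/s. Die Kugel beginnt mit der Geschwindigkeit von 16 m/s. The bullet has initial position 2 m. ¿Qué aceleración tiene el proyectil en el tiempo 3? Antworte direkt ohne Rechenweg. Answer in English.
The acceleration at t = 3 is a = -12296.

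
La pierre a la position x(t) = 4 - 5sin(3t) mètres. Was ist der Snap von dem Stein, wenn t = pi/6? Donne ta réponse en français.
En partant de la position x(t) = 4 - 5·sin(3·t), nous prenons 4 dérivées. En dérivant la position, nous obtenons la vitesse: v(t) = -15·cos(3·t). La dérivée de la vitesse donne l'accélération: a(t) = 45·sin(3·t). En prenant d/dt de a(t), nous trouvons j(t) = 135·cos(3·t). En prenant d/dt de j(t), nous trouvons s(t) = -405·sin(3·t). Nous avons le snap s(t) = -405·sin(3·t). En substituant t = pi/6: s(pi/6) = -405.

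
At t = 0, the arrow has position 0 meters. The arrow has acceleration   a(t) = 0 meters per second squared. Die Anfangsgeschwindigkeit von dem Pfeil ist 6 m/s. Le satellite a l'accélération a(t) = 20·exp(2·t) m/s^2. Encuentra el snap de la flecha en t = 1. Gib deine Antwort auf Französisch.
En partant de l'accélération a(t) = 0, nous prenons 2 dérivées. En dérivant l'accélération, nous obtenons le jerk: j(t) = 0. En prenant d/dt de j(t), nous trouvons s(t) = 0. Nous avons le snap s(t) = 0. En substituant t = 1: s(1) = 0.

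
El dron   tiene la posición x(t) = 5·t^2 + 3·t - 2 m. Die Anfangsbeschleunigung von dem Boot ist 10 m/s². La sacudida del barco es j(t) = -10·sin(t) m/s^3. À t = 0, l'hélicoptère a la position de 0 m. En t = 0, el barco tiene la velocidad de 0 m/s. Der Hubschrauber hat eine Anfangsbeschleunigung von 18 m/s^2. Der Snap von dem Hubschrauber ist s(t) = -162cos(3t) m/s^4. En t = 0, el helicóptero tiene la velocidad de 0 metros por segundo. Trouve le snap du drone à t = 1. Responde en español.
Para resolver esto, necesitamos tomar 4 derivadas de nuestra ecuación de la posición x(t) = 5·t^2 + 3·t - 2. Tomando d/dt de x(t), encontramos v(t) = 10·t + 3. Derivando la velocidad, obtenemos la aceleración: a(t) = 10. Tomando d/dt de a(t), encontramos j(t) = 0. Derivando la sacudida, obtenemos el snap: s(t) = 0. De la ecuación del snap s(t) = 0, sustituimos t = 1 para obtener s = 0.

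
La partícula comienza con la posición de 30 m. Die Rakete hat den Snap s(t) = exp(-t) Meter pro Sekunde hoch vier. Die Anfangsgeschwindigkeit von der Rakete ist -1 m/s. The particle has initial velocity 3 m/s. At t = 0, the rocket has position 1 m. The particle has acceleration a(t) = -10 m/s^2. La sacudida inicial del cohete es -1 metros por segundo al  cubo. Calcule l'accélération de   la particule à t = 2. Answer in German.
Aus der Gleichung für die Beschleunigung a(t) = -10, setzen wir t = 2 ein und erhalten a = -10.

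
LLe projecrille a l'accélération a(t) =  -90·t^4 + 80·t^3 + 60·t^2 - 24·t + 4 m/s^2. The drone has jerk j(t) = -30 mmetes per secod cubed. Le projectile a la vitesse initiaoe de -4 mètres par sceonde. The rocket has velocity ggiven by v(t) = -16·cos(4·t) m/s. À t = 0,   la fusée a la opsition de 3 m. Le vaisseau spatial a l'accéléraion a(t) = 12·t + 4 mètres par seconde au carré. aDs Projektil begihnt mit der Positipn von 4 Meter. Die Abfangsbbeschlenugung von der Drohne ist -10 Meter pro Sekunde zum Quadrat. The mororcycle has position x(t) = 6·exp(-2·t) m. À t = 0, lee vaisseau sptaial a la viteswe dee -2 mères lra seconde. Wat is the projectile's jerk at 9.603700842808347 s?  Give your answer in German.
Um dies zu lösen, müssen wir 1 Ableitung unserer Gleichung für die Beschleunigung a(t) = -90·t^4 + 80·t^3 + 60·t^2 - 24·t + 4 nehmen. Durch Ableiten von der Beschleunigung erhalten wir den Ruck: j(t) = -360·t^3 + 240·t^2 + 120·t - 24. Aus der Gleichung für den Ruck j(t) = -360·t^3 + 240·t^2 + 120·t - 24, setzen wir t = 9.603700842808347 ein und erhalten j = -295609.556396018.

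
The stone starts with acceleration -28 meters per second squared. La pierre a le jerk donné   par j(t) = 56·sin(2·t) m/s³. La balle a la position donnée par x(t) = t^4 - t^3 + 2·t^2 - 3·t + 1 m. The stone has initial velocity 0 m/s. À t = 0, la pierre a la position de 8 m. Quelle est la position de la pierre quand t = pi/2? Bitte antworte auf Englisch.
To solve this, we need to take 3 integrals of our jerk equation j(t) = 56·sin(2·t). The integral of jerk is acceleration. Using a(0) = -28, we get a(t) = -28·cos(2·t). Integrating acceleration and using the initial condition v(0) = 0, we get v(t) = -14·sin(2·t). The antiderivative of velocity is position. Using x(0) = 8, we get x(t) = 7·cos(2·t) + 1. We have position x(t) = 7·cos(2·t) + 1. Substituting t = pi/2: x(pi/2) = -6.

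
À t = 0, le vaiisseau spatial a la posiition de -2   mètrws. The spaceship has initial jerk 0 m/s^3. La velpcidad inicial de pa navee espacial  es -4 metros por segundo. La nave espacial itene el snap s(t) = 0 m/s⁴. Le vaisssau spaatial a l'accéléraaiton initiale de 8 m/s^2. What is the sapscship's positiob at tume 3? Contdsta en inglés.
Starting from snap s(t) = 0, we take 4 integrals. The antiderivative of snap, with j(0) = 0, gives jerk: j(t) = 0. The antiderivative of jerk is acceleration. Using a(0) = 8, we get a(t) = 8. The antiderivative of acceleration, with v(0) = -4, gives velocity: v(t) = 8·t - 4. Taking ∫v(t)dt and applying x(0) = -2, we find x(t) = 4·t^2 - 4·t - 2. Using x(t) = 4·t^2 - 4·t - 2 and substituting t = 3, we find x = 22.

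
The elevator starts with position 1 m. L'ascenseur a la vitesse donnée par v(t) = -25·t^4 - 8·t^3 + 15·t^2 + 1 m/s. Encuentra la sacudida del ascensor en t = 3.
Partiendo de la velocidad v(t) = -25·t^4 - 8·t^3 + 15·t^2 + 1, tomamos 2 derivadas. Tomando d/dt de v(t), encontramos a(t) = -100·t^3 - 24·t^2 + 30·t. La derivada de la aceleración da la sacudida: j(t) = -300·t^2 - 48·t + 30. Tenemos la sacudida j(t) = -300·t^2 - 48·t + 30. Sustituyendo t = 3: j(3) = -2814.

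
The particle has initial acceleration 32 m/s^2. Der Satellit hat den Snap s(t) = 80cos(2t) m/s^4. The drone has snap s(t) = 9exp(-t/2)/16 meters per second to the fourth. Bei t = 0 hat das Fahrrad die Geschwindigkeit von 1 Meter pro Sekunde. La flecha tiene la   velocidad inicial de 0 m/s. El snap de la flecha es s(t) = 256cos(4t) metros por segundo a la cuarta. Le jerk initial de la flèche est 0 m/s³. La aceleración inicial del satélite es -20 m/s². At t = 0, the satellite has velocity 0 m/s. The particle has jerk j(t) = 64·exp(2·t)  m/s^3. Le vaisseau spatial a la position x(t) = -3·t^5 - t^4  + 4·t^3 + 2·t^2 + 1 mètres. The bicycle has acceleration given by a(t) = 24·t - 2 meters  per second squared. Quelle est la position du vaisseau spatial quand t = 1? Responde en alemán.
Aus der Gleichung für die Position x(t) = -3·t^5 - t^4 + 4·t^3 + 2·t^2 + 1, setzen wir t = 1 ein und erhalten x = 3.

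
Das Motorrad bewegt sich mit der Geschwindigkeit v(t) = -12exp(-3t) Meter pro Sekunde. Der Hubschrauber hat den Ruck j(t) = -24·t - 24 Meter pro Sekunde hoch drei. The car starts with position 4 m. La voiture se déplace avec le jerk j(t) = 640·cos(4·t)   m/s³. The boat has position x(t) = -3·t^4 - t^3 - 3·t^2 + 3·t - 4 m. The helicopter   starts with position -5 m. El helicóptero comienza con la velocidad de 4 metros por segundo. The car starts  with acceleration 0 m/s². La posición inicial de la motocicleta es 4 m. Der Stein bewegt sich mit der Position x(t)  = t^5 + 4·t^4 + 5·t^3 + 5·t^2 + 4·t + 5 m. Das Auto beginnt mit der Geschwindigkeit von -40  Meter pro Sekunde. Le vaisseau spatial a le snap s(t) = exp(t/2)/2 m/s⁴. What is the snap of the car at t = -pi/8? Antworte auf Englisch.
To solve this, we need to take 1 derivative of our jerk equation j(t) = 640·cos(4·t). The derivative of jerk gives snap: s(t) = -2560·sin(4·t). Using s(t) = -2560·sin(4·t) and substituting t = -pi/8, we find s = 2560.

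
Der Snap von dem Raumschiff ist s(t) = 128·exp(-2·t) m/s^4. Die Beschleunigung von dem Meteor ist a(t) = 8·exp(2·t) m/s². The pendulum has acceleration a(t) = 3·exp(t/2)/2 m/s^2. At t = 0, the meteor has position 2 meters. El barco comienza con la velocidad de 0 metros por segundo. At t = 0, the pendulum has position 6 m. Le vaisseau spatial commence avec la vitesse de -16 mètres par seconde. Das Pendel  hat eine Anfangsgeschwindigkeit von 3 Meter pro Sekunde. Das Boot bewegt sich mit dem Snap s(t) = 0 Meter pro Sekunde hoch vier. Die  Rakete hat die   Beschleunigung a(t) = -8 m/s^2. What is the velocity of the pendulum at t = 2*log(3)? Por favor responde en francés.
Pour résoudre ceci, nous devons prendre 1 primitive de notre équation de l'accélération a(t) = 3·exp(t/2)/2. L'intégrale de l'accélération est la vitesse. En utilisant v(0) = 3, nous obtenons v(t) = 3·exp(t/2). De l'équation de la vitesse v(t) = 3·exp(t/2), nous substituons t = 2*log(3) pour obtenir v = 9.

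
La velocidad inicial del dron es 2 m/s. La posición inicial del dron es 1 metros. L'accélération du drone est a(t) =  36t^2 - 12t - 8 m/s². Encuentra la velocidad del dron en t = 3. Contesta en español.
Para resolver esto, necesitamos tomar 1 antiderivada de nuestra ecuación de la aceleración a(t) = 36·t^2 - 12·t - 8. La integral de la aceleración es la velocidad. Usando v(0) = 2, obtenemos v(t) = 12·t^3 - 6·t^2 - 8·t + 2. De la ecuación de la velocidad v(t) = 12·t^3 - 6·t^2 - 8·t + 2, sustituimos t = 3 para obtener v = 248.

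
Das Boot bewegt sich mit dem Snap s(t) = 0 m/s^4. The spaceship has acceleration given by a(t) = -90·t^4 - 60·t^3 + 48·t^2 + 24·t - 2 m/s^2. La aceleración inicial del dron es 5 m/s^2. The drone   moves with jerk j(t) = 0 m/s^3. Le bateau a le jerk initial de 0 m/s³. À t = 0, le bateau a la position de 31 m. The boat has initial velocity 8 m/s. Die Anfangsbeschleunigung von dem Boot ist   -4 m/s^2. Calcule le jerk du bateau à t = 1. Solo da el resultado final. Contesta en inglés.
j(1) = 0.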